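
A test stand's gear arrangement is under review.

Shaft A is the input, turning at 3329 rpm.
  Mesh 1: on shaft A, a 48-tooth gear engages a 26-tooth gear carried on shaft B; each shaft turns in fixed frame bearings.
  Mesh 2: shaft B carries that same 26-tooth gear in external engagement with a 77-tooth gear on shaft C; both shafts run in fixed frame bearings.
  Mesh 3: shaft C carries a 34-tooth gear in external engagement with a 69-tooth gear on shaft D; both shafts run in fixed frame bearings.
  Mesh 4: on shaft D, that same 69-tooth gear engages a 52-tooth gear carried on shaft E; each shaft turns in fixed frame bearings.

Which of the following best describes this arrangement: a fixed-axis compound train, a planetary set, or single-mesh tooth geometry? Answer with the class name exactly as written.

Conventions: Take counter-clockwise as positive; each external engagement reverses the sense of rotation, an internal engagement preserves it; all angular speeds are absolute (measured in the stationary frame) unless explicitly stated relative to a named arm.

fixed-axis compound train

recognized (5 fixed axles, 4 meshes): fixed-axis compound train
classification: fixed-axis compound train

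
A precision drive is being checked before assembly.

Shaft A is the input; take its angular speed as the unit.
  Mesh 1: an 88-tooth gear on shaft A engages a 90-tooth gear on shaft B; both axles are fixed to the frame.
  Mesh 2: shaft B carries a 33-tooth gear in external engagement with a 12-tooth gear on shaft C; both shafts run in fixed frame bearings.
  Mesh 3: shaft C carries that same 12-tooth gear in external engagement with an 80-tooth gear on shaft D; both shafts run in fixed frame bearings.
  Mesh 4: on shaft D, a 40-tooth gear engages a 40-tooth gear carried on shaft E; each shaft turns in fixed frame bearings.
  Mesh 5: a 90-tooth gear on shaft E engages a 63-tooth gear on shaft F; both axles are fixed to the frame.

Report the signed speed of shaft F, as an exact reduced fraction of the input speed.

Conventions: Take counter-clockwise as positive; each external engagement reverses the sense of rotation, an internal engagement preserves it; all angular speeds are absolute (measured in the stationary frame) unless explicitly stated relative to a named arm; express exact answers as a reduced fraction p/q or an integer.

-121/210

5-mesh fixed-axis compound train (all bearings frame-fixed)
mesh 1 [88T→90T]: |ω|/ω_in = 1×88/90 = 44/45, sense flips to −
mesh 2 [33T→12T]: |ω|/ω_in = (44/45)×33/12 = 121/45, sense flips to +
mesh 3 [12T→80T]: |ω|/ω_in = (121/45)×12/80 = 121/300, sense flips to −
mesh 4 [40T→40T]: |ω|/ω_in = (121/300)×40/40 = 121/300, sense flips to +
mesh 5 [90T→63T]: |ω|/ω_in = (121/300)×90/63 = 121/210, sense flips to −
signed output speed (× input speed) = -121/210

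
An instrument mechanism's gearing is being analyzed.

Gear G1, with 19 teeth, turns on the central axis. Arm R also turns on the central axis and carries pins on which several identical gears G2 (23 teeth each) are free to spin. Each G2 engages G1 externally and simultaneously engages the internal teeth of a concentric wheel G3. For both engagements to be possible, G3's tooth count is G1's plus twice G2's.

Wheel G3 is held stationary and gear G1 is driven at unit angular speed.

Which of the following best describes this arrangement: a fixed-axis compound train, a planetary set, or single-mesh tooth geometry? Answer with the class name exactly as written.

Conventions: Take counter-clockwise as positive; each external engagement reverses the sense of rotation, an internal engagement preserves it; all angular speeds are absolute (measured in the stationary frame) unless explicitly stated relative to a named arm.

topology: planetary set — G1 19T / G2 23T / G3 65T, arm = carrier (Willis)
classification: planetary set

planetary set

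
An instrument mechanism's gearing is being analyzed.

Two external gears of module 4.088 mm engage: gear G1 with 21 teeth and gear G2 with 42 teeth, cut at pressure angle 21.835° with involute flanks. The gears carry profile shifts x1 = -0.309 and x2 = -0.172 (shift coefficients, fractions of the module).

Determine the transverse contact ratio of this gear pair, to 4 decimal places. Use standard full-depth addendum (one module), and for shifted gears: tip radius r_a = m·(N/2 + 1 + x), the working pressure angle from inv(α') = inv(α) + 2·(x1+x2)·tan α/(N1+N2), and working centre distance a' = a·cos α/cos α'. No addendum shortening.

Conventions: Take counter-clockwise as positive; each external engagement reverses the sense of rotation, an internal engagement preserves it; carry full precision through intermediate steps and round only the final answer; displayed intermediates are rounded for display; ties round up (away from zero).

1.7311

topology: single-mesh involute geometry — m = 4.088, 21T/42T pair
base radii: r_b1 = 39.844581, r_b2 = 79.689161
tip radii: r_a1 = 45.748808, r_a2 = 89.232864
inv(α') = inv(21.835°) + 2·(-0.309-0.172)·tan α/(21+42) = 0.01346926  ⇒  α' = 19.35718°
a' = a·cos α / cos α' = 128.7720·cos 21.835°/cos 19.35718° = 126.695776
action lengths: √(r_a1²−r_b1²) = 22.480276, √(r_a2²−r_b2²) = 40.151483
base pitch p_b = π·m·cos α = 11.921471
CR = (22.480276 + 40.151483 − 126.695776·sin 19.35718°)/11.921471 = 1.731134
contact ratio ≈ 1.7311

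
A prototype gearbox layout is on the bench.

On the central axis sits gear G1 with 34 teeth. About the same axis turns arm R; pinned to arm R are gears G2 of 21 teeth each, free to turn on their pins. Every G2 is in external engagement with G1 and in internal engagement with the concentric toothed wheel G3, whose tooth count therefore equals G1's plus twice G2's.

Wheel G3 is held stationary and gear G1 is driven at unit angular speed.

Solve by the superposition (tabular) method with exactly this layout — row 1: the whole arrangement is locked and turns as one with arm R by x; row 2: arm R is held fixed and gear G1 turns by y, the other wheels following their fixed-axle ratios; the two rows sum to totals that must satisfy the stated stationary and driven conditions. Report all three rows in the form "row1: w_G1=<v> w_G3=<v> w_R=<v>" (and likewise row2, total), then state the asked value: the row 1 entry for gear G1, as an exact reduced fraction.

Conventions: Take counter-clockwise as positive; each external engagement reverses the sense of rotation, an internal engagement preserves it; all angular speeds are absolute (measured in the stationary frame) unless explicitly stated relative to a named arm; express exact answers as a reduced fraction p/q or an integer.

row1: w_G1=17/55 w_G3=17/55 w_R=17/55
row2: w_G1=38/55 w_G3=-17/55 w_R=0
total: w_G1=1 w_G3=0 w_R=17/55
asked value: 17/55

planetary set (34T centre, 21T on arm, 76T internal) — Willis relation
superposition row 1 [locked train]: every member turns x
row 2 (arm held, sun turns y): ω_ring = −(34/76)·y, ω_arm = 0
boundary: total ω_ring = x − (34/76)·y = 0 and total ω_sun = x + y = 1  ⇒  y = 38/55, x = 17/55
row 2 ring = −(34/76)·38/55 = -17/55
totals (row 1 + row 2): sun 17/55 + 38/55 = 1, ring 17/55 + (-17/55) = 0, arm 17/55 + 0 = 17/55
asked cell (row1, sun) = 17/55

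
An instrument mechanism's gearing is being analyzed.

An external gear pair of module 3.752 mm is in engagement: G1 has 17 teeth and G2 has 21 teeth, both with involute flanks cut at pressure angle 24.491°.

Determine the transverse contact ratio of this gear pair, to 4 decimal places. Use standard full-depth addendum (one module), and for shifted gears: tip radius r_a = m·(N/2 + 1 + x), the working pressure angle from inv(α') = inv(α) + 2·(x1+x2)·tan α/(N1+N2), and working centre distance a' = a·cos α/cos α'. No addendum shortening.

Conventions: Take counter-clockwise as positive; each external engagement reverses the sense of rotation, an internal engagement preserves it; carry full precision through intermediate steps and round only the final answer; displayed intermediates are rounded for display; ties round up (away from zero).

1.4123

topology: single-mesh involute geometry — m = 3.752, 17T/21T pair
base radii: r_b1 = 29.022562, r_b2 = 35.851400
tip radii: r_a1 = 35.644000, r_a2 = 43.148000
no profile shift: α' = α, a' = a
action lengths: √(r_a1²−r_b1²) = 20.692647, √(r_a2²−r_b2²) = 24.008895
base pitch p_b = π·m·cos α = 10.726714
CR = (20.692647 + 24.008895 − 71.288000·sin 24.49100°)/10.726714 = 1.412276
contact ratio ≈ 1.4123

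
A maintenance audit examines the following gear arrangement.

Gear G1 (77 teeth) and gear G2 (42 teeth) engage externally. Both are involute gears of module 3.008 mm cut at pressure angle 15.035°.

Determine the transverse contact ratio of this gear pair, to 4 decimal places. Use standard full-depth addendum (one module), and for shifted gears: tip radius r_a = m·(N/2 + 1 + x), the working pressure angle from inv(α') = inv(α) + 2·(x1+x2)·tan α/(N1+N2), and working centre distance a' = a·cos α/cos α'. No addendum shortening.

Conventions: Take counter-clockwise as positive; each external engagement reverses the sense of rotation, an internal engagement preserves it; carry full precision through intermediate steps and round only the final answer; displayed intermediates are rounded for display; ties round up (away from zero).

recognized (one external pair, fixed centres): single-mesh tooth geometry, m = 3.008, N1 = 77, N2 = 42
base radii: r_b1 = 111.843608, r_b2 = 61.005604
tip radii: r_a1 = 118.816000, r_a2 = 66.176000
no profile shift: α' = α, a' = a
action lengths: √(r_a1²−r_b1²) = 40.102984, √(r_a2²−r_b2²) = 25.643308
base pitch p_b = π·m·cos α = 9.126417
CR = (40.102984 + 25.643308 − 178.976000·sin 15.03500°)/9.126417 = 2.116745
contact ratio ≈ 2.1167

2.1167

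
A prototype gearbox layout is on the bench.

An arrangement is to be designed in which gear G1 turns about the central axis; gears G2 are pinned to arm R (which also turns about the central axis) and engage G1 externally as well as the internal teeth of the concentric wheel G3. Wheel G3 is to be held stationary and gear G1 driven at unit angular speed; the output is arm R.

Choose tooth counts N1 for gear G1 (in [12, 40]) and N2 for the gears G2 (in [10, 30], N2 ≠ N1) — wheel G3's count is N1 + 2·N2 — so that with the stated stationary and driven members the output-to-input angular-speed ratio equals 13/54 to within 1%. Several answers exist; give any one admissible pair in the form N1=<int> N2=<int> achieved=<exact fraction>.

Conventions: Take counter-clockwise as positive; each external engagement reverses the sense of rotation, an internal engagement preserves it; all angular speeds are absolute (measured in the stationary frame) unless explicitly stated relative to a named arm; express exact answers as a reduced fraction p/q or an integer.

topology: planetary set — design target 13/54, arm = carrier (Willis)
Willis with ω_ring = 0: ω_arm/ω_sun = N1/(N1+N3); set equal to 13/54  ⇒  N3/N1 = 1/(13/54) − 1 = 41/13
N3 = N1 + 2·N2  ⇒  N2/N1 = (N3/N1 − 1)/2 = (41/13 − 1)/2 = 14/13
smallest multiple with N1 ≥ 12 and N2 ≥ 10: k = 1  ⇒  N1 = 1·13 = 13, N2 = 1·14 = 14 (N1 ≤ 40, N2 ≤ 30, N2 ≠ N1 ✓), N3 = 13 + 2·14 = 41
check: N1/(N1+N3) with N1 = 13, N3 = 41 gives 13/54; |achieved − target| = 0 ≤ 13/5400 ✓

N1=13 N2=14 achieved=13/54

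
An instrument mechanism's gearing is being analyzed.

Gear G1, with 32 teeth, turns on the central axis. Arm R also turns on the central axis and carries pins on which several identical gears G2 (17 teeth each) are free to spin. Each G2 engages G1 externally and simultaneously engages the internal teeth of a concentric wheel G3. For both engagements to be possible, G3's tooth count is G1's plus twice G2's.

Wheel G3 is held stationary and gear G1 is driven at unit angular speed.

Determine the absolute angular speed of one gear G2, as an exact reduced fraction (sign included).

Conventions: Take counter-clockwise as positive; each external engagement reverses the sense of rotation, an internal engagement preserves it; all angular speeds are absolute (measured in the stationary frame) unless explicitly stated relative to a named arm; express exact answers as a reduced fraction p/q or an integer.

topology: planetary set — G1 32T / G2 17T / G3 66T, arm = carrier (Willis)
ring teeth: 32 + 2·17 = 66
32(ω_sun−ω_arm) = −66(ω_ring−ω_arm),  ω_ring = 0, ω_sun = 1
32(1−ω_arm) = −66(0−ω_arm)  ⇒  98·ω_arm = 32  ⇒  ω_arm = 16/49
sun–planet mesh: 32·(1−16/49) = −17·(ω_p−ω_arm)  ⇒  ω_p−ω_arm = -1056/833
ω_p = 16/49 − 1056/833 = -16/17
exact speed ratio = -16/17

-16/17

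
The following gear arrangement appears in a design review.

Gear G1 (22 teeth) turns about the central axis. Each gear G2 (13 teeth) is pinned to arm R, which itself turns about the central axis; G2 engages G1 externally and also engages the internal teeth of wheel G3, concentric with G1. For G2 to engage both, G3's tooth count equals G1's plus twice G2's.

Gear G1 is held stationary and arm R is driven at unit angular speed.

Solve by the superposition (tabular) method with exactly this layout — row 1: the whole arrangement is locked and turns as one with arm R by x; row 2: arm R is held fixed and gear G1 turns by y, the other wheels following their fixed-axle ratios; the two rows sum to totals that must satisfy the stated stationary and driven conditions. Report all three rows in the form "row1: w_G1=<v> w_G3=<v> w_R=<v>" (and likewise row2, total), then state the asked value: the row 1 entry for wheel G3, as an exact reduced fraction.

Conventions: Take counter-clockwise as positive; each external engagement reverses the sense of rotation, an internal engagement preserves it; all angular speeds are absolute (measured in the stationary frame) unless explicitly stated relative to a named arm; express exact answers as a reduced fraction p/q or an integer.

recognized (axles ride arm R): planetary set, 22/13/48 teeth
superposition row 1 [locked train]: every member turns x
row 2 (arm held, sun turns y): ω_ring = −(22/48)·y, ω_arm = 0
boundary: total ω_sun = x + y = 0 and total ω_arm = x = 1  ⇒  y = -1, x = 1
row 2 ring = −(22/48)·(-1) = 11/24
totals (row 1 + row 2): sun 1 + (-1) = 0, ring 1 + 11/24 = 35/24, arm 1 + 0 = 1
asked cell (row1, ring) = 1

row1: w_G1=1 w_G3=1 w_R=1
row2: w_G1=-1 w_G3=11/24 w_R=0
total: w_G1=0 w_G3=35/24 w_R=1
asked value: 1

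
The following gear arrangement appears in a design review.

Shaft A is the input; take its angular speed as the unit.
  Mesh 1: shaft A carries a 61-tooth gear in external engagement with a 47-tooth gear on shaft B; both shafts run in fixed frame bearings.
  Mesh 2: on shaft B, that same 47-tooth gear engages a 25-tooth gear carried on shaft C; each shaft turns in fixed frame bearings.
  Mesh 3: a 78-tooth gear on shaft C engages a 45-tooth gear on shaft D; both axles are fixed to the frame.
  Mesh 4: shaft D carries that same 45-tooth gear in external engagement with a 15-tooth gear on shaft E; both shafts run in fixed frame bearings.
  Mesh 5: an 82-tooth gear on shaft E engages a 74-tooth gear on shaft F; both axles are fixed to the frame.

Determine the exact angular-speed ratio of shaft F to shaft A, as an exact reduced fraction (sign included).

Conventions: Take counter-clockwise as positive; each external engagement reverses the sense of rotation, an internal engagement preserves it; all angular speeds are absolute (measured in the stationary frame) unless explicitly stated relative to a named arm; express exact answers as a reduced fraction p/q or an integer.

class = fixed-axis compound train [5 meshes; 5 ratios multiply, 5 sense flips]
mesh 1 [61T→47T]: running ratio 61/47, sense −
mesh 2 [47T→25T]: running ratio 61/25, sense +
mesh 3 [78T→45T]: running ratio 1586/375, sense −
mesh 4 [45T→15T]: running ratio 1586/125, sense +
mesh 5 [82T→74T]: running ratio 65026/4625, sense −
ω_out/ω_in = -65026/4625

-65026/4625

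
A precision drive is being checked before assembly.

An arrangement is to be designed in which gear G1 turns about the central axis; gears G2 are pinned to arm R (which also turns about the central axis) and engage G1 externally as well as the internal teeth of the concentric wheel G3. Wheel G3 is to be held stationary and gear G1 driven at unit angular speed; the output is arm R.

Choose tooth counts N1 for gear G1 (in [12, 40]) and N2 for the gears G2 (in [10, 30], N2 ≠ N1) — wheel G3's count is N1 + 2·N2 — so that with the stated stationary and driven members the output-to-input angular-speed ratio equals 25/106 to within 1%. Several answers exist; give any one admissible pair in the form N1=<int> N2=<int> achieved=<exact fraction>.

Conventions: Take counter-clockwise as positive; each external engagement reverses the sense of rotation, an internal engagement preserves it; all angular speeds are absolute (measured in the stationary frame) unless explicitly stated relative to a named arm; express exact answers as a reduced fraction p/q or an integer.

class = planetary set [ratio 25/106 wanted; Willis about the carrier]
Willis with ω_ring = 0: ω_arm/ω_sun = N1/(N1+N3); set equal to 25/106  ⇒  N3/N1 = 1/(25/106) − 1 = 81/25
N3 = N1 + 2·N2  ⇒  N2/N1 = (N3/N1 − 1)/2 = (81/25 − 1)/2 = 28/25
smallest multiple with N1 ≥ 12 and N2 ≥ 10: k = 1  ⇒  N1 = 1·25 = 25, N2 = 1·28 = 28 (N1 ≤ 40, N2 ≤ 30, N2 ≠ N1 ✓), N3 = 25 + 2·28 = 81
check: N1/(N1+N3) with N1 = 25, N3 = 81 gives 25/106; |achieved − target| = 0 ≤ 1/424 ✓

N1=25 N2=28 achieved=25/106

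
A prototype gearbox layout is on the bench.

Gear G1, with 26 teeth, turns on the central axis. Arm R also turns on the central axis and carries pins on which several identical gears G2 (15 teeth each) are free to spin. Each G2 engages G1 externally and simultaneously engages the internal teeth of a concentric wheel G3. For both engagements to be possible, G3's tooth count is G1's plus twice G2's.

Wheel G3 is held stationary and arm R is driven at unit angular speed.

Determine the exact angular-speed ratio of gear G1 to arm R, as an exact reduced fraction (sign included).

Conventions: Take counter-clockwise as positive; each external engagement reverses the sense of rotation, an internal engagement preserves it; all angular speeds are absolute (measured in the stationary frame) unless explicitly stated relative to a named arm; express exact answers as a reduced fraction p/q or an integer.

41/13

recognized (axles ride arm R): planetary set, 26/15/56 teeth
ring teeth: 26 + 2·15 = 56
26(ω_sun−ω_arm) = −56(ω_ring−ω_arm),  ω_ring = 0, ω_arm = 1
ω_sun = 1 − (56/26)(0−1) = 41/13
ω_out/ω_in = 41/13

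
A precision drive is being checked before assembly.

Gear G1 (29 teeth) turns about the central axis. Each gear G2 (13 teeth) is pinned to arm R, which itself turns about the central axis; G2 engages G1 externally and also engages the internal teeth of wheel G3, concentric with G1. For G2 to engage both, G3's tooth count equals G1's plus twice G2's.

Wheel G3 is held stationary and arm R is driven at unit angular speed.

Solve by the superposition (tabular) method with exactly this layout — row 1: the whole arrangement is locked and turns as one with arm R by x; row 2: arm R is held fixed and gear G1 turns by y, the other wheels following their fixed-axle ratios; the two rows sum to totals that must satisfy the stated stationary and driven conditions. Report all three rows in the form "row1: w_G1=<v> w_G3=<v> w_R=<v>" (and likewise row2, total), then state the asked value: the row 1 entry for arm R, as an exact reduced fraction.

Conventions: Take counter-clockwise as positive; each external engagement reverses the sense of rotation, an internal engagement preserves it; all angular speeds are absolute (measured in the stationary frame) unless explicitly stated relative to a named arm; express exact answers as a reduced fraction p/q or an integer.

planetary set (29T centre, 13T on arm, 55T internal) — Willis relation
row 1 — lock + rotate with arm: ω_sun = ω_ring = ω_arm = x
row 2 — arm fixed, fixed-axis ratios: sun y, ring −(29/55)·y, arm 0
boundary: total ω_ring = x − (29/55)·y = 0 and total ω_arm = x = 1  ⇒  y = 55/29, x = 1
row 2 ring = −(29/55)·55/29 = -1
totals (row 1 + row 2): sun 1 + 55/29 = 84/29, ring 1 + (-1) = 0, arm 1 + 0 = 1
asked cell (row1, arm) = 1

row1: w_G1=1 w_G3=1 w_R=1
row2: w_G1=55/29 w_G3=-1 w_R=0
total: w_G1=84/29 w_G3=0 w_R=1
asked value: 1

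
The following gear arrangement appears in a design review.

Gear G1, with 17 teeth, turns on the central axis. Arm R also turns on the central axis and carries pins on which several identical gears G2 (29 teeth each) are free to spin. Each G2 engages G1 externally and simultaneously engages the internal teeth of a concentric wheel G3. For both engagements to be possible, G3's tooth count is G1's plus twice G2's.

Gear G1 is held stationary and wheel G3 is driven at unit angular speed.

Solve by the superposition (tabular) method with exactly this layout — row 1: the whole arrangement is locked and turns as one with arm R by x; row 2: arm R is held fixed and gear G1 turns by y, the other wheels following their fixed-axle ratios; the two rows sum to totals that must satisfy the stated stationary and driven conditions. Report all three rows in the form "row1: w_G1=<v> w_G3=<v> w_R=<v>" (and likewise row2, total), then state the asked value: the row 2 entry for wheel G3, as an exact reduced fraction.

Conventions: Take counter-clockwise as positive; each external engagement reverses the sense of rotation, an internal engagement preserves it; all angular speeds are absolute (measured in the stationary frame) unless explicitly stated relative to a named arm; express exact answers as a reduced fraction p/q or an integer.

row1: w_G1=75/92 w_G3=75/92 w_R=75/92
row2: w_G1=-75/92 w_G3=17/92 w_R=0
total: w_G1=0 w_G3=1 w_R=75/92
asked value: 17/92

planetary set (17T centre, 29T on arm, 75T internal) — Willis relation
row 1: whole set turns with the arm by x
row 2 — arm fixed, fixed-axis ratios: sun y, ring −(17/75)·y, arm 0
boundary: total ω_sun = x + y = 0 and total ω_ring = x − (17/75)·y = 1  ⇒  y = -75/92, x = 75/92
row 2 ring = −(17/75)·(-75/92) = 17/92
totals (row 1 + row 2): sun 75/92 + (-75/92) = 0, ring 75/92 + 17/92 = 1, arm 75/92 + 0 = 75/92
asked cell (row2, ring) = 17/92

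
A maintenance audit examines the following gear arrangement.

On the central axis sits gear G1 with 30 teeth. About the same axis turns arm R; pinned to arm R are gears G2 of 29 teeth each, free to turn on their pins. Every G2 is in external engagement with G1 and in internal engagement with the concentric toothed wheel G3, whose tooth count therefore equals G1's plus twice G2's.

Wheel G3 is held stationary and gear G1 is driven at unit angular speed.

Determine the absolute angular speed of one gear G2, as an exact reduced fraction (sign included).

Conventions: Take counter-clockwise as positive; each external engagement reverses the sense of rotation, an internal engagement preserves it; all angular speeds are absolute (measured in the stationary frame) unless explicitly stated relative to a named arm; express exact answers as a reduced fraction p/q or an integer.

-15/29

planetary set (30T centre, 29T on arm, 88T internal) — Willis relation
ring teeth: 30 + 2·29 = 88
30(ω_sun−ω_arm) = −88(ω_ring−ω_arm),  ω_ring = 0, ω_sun = 1
30(1−ω_arm) = −88(0−ω_arm)  ⇒  118·ω_arm = 30  ⇒  ω_arm = 15/59
sun–planet mesh: 30·(1−15/59) = −29·(ω_p−ω_arm)  ⇒  ω_p−ω_arm = -1320/1711
ω_p = 15/59 − 1320/1711 = -15/29
exact speed ratio = -15/29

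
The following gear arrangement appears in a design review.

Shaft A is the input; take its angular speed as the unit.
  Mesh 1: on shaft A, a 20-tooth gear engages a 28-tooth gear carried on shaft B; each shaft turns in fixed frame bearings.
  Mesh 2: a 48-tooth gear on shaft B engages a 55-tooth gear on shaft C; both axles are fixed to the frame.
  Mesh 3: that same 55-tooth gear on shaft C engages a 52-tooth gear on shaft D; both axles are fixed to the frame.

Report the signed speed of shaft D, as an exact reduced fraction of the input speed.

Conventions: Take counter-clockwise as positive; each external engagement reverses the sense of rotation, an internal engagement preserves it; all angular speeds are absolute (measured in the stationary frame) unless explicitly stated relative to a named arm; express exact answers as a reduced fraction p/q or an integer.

-60/91

3-mesh fixed-axis compound train (all bearings frame-fixed)
mesh 1 [20T→28T]: |ω|/ω_in = 1×20/28 = 5/7, sense flips to −
mesh 2 [48T→55T]: |ω|/ω_in = (5/7)×48/55 = 48/77, sense flips to +
mesh 3 [55T→52T]: |ω|/ω_in = (48/77)×55/52 = 60/91, sense flips to −
signed output speed (× input speed) = -60/91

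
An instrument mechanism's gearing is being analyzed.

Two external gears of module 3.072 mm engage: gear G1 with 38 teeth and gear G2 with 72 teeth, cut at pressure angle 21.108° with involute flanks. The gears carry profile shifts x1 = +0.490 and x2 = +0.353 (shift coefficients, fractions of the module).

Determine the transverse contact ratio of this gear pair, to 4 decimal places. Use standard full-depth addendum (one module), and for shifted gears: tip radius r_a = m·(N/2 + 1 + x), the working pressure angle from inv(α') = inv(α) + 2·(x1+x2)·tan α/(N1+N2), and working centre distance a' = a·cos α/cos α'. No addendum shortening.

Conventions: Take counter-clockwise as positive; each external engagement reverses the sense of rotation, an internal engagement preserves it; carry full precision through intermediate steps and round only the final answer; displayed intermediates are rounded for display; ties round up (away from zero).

1.5986

topology: single-mesh involute geometry — m = 3.072, 38T/72T pair
base radii: r_b1 = 54.451698, r_b2 = 103.171637
tip radii: r_a1 = 62.945280, r_a2 = 114.748416
inv(α') = inv(21.108°) + 2·(+0.490+0.353)·tan α/(38+72) = 0.02354097  ⇒  α' = 23.15524°
a' = a·cos α / cos α' = 168.9600·cos 21.108°/cos 23.15524° = 171.433543
action lengths: √(r_a1²−r_b1²) = 31.577221, √(r_a2²−r_b2²) = 50.227604
base pitch p_b = π·m·cos α = 9.003424
CR = (31.577221 + 50.227604 − 171.433543·sin 23.15524°)/9.003424 = 1.598623
contact ratio ≈ 1.5986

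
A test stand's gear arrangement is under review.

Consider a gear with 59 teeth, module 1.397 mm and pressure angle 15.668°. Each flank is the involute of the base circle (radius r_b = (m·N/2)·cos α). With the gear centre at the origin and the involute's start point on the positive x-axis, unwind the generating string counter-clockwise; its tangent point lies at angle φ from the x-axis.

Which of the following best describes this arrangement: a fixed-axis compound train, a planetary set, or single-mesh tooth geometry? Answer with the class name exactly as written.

topology: single-mesh involute geometry — m = 1.397, N = 59
classification: single-mesh tooth geometry

single-mesh tooth geometry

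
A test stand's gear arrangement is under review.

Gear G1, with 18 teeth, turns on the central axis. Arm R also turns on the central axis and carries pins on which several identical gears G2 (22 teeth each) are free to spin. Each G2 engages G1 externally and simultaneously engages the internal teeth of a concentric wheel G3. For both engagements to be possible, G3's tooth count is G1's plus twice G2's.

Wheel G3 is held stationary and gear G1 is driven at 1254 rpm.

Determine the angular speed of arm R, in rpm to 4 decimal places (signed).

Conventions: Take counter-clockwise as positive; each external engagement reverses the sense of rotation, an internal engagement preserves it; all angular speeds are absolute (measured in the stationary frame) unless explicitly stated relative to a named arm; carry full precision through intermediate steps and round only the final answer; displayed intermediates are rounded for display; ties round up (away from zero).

+282.1500 rpm

topology: planetary set — G1 18T / G2 22T / G3 62T, arm = carrier (Willis)
normalise by the input: solve with ω_sun = 1, then scale by 1254 rpm
ring teeth: 18 + 2·22 = 62
18(ω_sun−ω_arm) = −62(ω_ring−ω_arm),  ω_ring = 0, ω_sun = 1
18(1−ω_arm) = −62(0−ω_arm)  ⇒  80·ω_arm = 18  ⇒  ω_arm = 9/40
scale: ω_arm = 9/40 × 1254 rpm = +282.1500 rpm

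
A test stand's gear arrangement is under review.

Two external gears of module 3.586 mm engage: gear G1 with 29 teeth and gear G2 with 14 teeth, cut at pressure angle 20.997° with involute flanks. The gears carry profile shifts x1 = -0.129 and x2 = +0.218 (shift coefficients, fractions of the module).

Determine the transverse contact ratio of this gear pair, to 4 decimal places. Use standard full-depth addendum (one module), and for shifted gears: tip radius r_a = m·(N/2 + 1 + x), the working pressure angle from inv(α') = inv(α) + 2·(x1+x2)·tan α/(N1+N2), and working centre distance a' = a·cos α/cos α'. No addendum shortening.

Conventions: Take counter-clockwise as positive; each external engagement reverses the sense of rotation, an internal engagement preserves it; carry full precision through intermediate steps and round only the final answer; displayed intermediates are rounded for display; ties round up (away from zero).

class = single-mesh tooth geometry [involute pair 29T × 14T, m = 3.586]
base radii: r_b1 = 48.544357, r_b2 = 23.435207
tip radii: r_a1 = 55.120406, r_a2 = 29.469748
inv(α') = inv(20.997°) + 2·(-0.129+0.218)·tan α/(29+14) = 0.01892595  ⇒  α' = 21.59600°
a' = a·cos α / cos α' = 77.0990·cos 20.997°/cos 21.59600° = 77.413847
action lengths: √(r_a1²−r_b1²) = 26.109473, √(r_a2²−r_b2²) = 17.867768
base pitch p_b = π·m·cos α = 10.517696
CR = (26.109473 + 17.867768 − 77.413847·sin 21.59600°)/10.517696 = 1.472217
contact ratio ≈ 1.4722

1.4722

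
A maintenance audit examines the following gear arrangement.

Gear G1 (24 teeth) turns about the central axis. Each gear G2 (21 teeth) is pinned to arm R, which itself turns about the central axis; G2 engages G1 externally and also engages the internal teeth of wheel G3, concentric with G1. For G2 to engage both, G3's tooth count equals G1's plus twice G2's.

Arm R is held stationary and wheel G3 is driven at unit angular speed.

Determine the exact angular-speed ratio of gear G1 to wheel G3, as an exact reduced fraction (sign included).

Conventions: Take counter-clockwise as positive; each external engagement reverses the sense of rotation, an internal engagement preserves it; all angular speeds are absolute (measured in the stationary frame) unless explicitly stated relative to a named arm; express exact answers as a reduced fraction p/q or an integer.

recognized (axles ride arm R): planetary set, 24/21/66 teeth
ring teeth: 24 + 2·21 = 66
24(ω_sun−ω_arm) = −66(ω_ring−ω_arm),  ω_arm = 0, ω_ring = 1
ω_sun = 0 − (66/24)(1−0) = -11/4
ω_out/ω_in = -11/4

-11/4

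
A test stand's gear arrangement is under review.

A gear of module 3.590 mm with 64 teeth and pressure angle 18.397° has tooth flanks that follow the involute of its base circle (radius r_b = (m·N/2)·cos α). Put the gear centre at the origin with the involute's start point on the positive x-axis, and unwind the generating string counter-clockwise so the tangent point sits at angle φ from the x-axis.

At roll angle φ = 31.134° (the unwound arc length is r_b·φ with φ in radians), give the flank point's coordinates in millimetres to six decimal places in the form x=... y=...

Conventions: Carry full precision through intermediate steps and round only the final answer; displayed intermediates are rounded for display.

x=123.933813 y=5.659772

recognized (one wheel, involute flank): single-mesh tooth geometry, m = 3.590, N = 64
pitch radius r_p = m·N/2 = 3.590·64/2 = 114.880000
base radius r_b = r_p·cos α = 114.880000·cos 18.397° = 109.008775
roll angle φ = 31.134° = 0.54339081 rad
x = r_b·(cos φ + φ·sin φ) = 123.933813
y = r_b·(sin φ − φ·cos φ) = 5.659772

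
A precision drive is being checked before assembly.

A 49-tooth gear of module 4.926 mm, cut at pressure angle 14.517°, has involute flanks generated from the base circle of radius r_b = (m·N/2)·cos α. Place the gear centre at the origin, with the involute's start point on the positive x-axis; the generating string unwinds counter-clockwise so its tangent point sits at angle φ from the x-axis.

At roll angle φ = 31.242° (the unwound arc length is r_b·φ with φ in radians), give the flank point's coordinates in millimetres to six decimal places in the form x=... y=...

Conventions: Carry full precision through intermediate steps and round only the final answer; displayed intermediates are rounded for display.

x=132.932833 y=6.128131

topology: single-mesh involute geometry — m = 4.926, N = 49
pitch radius r_p = m·N/2 = 4.926·49/2 = 120.687000
base radius r_b = r_p·cos α = 120.687000·cos 14.517° = 116.833863
roll angle φ = 31.242° = 0.54527576 rad
x = r_b·(cos φ + φ·sin φ) = 132.932833
y = r_b·(sin φ − φ·cos φ) = 6.128131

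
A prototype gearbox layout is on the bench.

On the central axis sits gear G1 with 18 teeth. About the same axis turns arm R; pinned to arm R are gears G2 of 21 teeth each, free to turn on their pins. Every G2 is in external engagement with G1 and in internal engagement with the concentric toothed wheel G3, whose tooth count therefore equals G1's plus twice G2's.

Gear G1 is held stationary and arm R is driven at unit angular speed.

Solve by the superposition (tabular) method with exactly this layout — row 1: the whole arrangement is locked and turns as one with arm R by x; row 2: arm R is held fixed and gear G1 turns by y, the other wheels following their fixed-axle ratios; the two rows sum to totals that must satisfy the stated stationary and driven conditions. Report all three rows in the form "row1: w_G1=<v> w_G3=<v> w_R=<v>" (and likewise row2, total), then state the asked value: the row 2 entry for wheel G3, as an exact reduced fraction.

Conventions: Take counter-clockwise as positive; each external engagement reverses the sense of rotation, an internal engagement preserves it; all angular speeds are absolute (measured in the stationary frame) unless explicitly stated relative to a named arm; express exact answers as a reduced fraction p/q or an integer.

topology: planetary set — G1 18T / G2 21T / G3 60T, arm = carrier (Willis)
superposition row 1 [locked train]: every member turns x
superposition row 2 [arm held]: sun y, ring −(18/60)·y, arm 0
boundary: total ω_sun = x + y = 0 and total ω_arm = x = 1  ⇒  y = -1, x = 1
row 2 ring = −(18/60)·(-1) = 3/10
totals (row 1 + row 2): sun 1 + (-1) = 0, ring 1 + 3/10 = 13/10, arm 1 + 0 = 1
asked cell (row2, ring) = 3/10

row1: w_G1=1 w_G3=1 w_R=1
row2: w_G1=-1 w_G3=3/10 w_R=0
total: w_G1=0 w_G3=13/10 w_R=1
asked value: 3/10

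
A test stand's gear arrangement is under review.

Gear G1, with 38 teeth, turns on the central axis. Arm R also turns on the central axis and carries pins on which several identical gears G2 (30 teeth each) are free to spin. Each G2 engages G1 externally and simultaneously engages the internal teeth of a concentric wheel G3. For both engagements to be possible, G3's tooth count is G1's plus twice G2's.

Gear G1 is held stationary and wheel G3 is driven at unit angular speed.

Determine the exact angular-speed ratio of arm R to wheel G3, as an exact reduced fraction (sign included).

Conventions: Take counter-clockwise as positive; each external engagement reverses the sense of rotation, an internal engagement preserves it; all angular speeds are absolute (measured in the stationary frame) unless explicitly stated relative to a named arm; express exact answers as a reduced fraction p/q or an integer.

recognized (axles ride arm R): planetary set, 38/30/98 teeth
ring teeth: 38 + 2·30 = 98
38(ω_sun−ω_arm) = −98(ω_ring−ω_arm),  ω_sun = 0, ω_ring = 1
38(0−ω_arm) = −98(1−ω_arm)  ⇒  136·ω_arm = 98  ⇒  ω_arm = 49/68
ω_out/ω_in = 49/68

49/68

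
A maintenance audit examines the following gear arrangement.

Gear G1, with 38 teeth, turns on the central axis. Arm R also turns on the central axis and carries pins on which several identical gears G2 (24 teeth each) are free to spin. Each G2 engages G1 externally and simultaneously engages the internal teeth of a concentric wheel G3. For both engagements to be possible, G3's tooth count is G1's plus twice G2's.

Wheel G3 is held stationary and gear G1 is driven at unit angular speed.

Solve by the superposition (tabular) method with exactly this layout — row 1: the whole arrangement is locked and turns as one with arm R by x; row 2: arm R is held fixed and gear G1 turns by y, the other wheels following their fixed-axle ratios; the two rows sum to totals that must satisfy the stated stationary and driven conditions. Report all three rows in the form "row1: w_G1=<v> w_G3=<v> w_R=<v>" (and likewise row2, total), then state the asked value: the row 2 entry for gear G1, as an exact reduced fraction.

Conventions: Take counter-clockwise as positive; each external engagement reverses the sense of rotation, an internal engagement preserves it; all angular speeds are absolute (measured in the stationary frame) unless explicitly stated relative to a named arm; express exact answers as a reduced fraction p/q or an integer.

topology: planetary set — G1 38T / G2 24T / G3 86T, arm = carrier (Willis)
row 1: whole set turns with the arm by x
row 2 — arm fixed, fixed-axis ratios: sun y, ring −(38/86)·y, arm 0
boundary: total ω_ring = x − (38/86)·y = 0 and total ω_sun = x + y = 1  ⇒  y = 43/62, x = 19/62
row 2 ring = −(38/86)·43/62 = -19/62
totals (row 1 + row 2): sun 19/62 + 43/62 = 1, ring 19/62 + (-19/62) = 0, arm 19/62 + 0 = 19/62
asked cell (row2, sun) = 43/62

row1: w_G1=19/62 w_G3=19/62 w_R=19/62
row2: w_G1=43/62 w_G3=-19/62 w_R=0
total: w_G1=1 w_G3=0 w_R=19/62
asked value: 43/62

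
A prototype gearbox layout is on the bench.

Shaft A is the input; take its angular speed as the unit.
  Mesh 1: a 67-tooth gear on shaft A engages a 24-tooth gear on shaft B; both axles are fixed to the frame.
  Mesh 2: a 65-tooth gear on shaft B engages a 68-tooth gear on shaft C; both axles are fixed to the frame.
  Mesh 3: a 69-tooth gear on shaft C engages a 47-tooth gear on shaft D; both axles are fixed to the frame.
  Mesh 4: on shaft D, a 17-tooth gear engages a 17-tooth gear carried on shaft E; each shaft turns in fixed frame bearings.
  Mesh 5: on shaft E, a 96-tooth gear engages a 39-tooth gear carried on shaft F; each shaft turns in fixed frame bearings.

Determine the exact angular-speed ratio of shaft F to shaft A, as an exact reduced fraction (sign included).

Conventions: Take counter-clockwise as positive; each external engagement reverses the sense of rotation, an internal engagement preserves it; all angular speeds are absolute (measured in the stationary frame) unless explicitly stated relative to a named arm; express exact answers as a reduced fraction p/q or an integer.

class = fixed-axis compound train [5 meshes; 5 ratios multiply, 5 sense flips]
mesh 1 [67T→24T]: running ratio 67/24, sense −
mesh 2 [65T→68T]: running ratio 4355/1632, sense +
mesh 3 [69T→47T]: running ratio 100165/25568, sense −
mesh 4 [17T→17T]: running ratio 100165/25568, sense +
mesh 5 [96T→39T]: running ratio 7705/799, sense −
ω_out/ω_in = -7705/799

-7705/799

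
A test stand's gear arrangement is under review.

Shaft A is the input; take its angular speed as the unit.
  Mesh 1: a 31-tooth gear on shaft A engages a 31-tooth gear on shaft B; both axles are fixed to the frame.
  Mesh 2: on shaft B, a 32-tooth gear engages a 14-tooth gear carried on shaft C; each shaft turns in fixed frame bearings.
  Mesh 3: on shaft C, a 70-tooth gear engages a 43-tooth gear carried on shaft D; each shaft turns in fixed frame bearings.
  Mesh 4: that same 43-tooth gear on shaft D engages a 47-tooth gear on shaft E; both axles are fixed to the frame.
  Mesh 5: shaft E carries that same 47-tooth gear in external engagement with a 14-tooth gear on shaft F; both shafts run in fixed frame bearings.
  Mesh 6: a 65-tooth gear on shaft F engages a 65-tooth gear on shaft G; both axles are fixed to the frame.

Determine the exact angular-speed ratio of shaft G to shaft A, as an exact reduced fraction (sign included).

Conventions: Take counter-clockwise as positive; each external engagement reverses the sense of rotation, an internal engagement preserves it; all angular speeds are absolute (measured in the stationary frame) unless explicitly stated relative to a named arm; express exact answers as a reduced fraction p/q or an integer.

80/7

class = fixed-axis compound train [6 meshes; 6 ratios multiply, 6 sense flips]
mesh 1 [31T→31T]: running ratio 1, sense −
mesh 2 [32T→14T]: running ratio 16/7, sense +
mesh 3 [70T→43T]: running ratio 160/43, sense −
mesh 4 [43T→47T]: running ratio 160/47, sense +
mesh 5 [47T→14T]: running ratio 80/7, sense −
mesh 6 [65T→65T]: running ratio 80/7, sense +
ω_out/ω_in = 80/7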